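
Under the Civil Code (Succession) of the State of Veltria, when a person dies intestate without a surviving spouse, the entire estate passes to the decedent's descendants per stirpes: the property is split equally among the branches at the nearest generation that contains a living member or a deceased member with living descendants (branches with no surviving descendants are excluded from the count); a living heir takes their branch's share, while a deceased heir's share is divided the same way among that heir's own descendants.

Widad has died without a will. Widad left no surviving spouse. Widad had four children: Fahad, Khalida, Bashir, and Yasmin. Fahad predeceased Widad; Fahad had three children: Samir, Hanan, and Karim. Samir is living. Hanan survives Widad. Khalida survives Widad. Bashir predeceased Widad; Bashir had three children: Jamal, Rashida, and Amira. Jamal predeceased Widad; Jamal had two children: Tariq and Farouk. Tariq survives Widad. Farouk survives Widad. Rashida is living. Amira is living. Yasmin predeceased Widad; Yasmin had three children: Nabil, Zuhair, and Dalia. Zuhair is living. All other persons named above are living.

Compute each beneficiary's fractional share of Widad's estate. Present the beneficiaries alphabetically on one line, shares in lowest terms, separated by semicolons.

There is no surviving spouse, so the entire estate passes to Widad's descendants per stirpes.
The estate is divided into 4 equal shares of 1/4 among Fahad, Khalida, Bashir, Yasmin.
Fahad predeceased; the 1/4 allotted to Fahad's branch passes to Fahad's issue by representation.
The 1/4 is divided into 3 equal shares of 1/12 among Samir, Hanan, Karim.
Samir is living and takes 1/12.
Hanan is living and takes 1/12.
Karim is living and takes 1/12.
Khalida is living and takes 1/4.
Bashir predeceased; the 1/4 allotted to Bashir's branch passes to Bashir's issue by representation.
The 1/4 is divided into 3 equal shares of 1/12 among Jamal, Rashida, Amira.
Jamal predeceased; the 1/12 allotted to Jamal's branch passes to Jamal's issue by representation.
The 1/12 is divided into 2 equal shares of 1/24 among Tariq, Farouk.
Tariq is living and takes 1/24.
Farouk is living and takes 1/24.
Rashida is living and takes 1/12.
Amira is living and takes 1/12.
Yasmin predeceased; the 1/4 allotted to Yasmin's branch passes to Yasmin's issue by representation.
The 1/4 is divided into 3 equal shares of 1/12 among Nabil, Zuhair, Dalia.
Nabil is living and takes 1/12.
Zuhair is living and takes 1/12.
Dalia is living and takes 1/12.

Amira 1/12; Dalia 1/12; Farouk 1/24; Hanan 1/12; Karim 1/12; Khalida 1/4; Nabil 1/12; Rashida 1/12; Samir 1/12; Tariq 1/24; Zuhair 1/12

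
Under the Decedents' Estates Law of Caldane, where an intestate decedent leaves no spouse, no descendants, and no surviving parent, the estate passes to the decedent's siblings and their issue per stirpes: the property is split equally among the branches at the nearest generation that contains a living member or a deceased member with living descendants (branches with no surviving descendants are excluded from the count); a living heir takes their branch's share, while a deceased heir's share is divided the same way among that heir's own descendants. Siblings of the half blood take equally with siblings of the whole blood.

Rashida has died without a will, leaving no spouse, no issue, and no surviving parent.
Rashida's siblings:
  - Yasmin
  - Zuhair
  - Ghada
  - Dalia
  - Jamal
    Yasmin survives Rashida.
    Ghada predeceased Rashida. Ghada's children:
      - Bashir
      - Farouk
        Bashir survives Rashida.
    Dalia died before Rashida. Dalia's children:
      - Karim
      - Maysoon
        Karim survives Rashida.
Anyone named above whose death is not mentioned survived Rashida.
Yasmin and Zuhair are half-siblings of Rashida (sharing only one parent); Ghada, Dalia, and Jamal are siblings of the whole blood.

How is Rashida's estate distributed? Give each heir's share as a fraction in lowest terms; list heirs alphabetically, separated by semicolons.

No spouse, descendants, or parent survives, so the estate passes to Rashida's siblings per stirpes.
Half-blood and whole-blood siblings take equally under the stated rule.
The estate is divided into 5 equal shares of 1/5 among Yasmin, Zuhair, Ghada, Dalia, Jamal.
Yasmin is living and takes 1/5.
Zuhair is living and takes 1/5.
Ghada predeceased; the 1/5 allotted to Ghada's branch passes to Ghada's issue by representation.
The 1/5 is divided into 2 equal shares of 1/10 among Bashir, Farouk.
Bashir is living and takes 1/10.
Farouk is living and takes 1/10.
Dalia predeceased; the 1/5 allotted to Dalia's branch passes to Dalia's issue by representation.
The 1/5 is divided into 2 equal shares of 1/10 among Karim, Maysoon.
Karim is living and takes 1/10.
Maysoon is living and takes 1/10.
Jamal is living and takes 1/5.

Bashir 1/10; Farouk 1/10; Jamal 1/5; Karim 1/10; Maysoon 1/10; Yasmin 1/5; Zuhair 1/5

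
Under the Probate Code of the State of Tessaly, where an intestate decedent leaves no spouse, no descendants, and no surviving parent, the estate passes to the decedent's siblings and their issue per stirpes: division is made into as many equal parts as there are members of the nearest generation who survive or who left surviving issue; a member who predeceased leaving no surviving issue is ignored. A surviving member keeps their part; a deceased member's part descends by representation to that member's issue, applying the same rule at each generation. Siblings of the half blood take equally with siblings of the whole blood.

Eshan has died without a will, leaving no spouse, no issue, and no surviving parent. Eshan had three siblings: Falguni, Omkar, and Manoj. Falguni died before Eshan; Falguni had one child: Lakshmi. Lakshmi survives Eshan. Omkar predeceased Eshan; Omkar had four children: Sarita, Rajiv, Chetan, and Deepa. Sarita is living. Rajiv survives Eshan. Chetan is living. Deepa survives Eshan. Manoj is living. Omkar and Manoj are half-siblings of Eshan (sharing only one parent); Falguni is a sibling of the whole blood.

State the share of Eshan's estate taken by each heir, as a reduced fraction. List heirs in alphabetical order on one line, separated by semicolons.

No spouse, descendants, or parent survives, so the estate passes to Eshan's siblings per stirpes.
Half-blood and whole-blood siblings take equally under the stated rule.
The estate is divided into 3 equal shares of 1/3 among Falguni, Omkar, Manoj.
Falguni predeceased; the 1/3 allotted to Falguni's branch passes to Falguni's issue by representation.
Lakshmi is the sole taker at this level and receives the full 1/3.
Omkar predeceased; the 1/3 allotted to Omkar's branch passes to Omkar's issue by representation.
The 1/3 is divided into 4 equal shares of 1/12 among Sarita, Rajiv, Chetan, Deepa.
Sarita is living and takes 1/12.
Rajiv is living and takes 1/12.
Chetan is living and takes 1/12.
Deepa is living and takes 1/12.
Manoj is living and takes 1/3.

Chetan 1/12; Deepa 1/12; Lakshmi 1/3; Manoj 1/3; Rajiv 1/12; Sarita 1/12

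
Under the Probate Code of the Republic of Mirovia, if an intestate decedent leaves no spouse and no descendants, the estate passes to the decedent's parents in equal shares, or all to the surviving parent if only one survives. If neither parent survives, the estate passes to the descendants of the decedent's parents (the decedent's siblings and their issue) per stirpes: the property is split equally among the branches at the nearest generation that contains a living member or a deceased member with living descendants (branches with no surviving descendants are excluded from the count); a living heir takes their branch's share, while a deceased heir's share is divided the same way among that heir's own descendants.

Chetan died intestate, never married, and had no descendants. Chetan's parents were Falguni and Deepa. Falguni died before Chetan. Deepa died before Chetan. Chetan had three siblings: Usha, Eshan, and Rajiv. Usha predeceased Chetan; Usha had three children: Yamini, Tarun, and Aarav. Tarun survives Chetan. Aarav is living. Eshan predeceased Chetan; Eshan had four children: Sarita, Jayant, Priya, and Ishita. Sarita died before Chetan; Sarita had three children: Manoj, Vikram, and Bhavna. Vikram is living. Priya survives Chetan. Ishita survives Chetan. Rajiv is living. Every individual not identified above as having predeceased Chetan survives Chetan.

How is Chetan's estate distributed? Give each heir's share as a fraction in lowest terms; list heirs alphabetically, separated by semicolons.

Aarav 1/9; Bhavna 1/36; Ishita 1/12; Jayant 1/12; Manoj 1/36; Priya 1/12; Rajiv 1/3; Tarun 1/9; Vikram 1/36; Yamini 1/9

Neither parent survives and there are no descendants, so the estate passes to Chetan's siblings and their issue per stirpes.
The estate is divided into 3 equal shares of 1/3 among Usha, Eshan, Rajiv.
Usha predeceased; the 1/3 allotted to Usha's branch passes to Usha's issue by representation.
The 1/3 is divided into 3 equal shares of 1/9 among Yamini, Tarun, Aarav.
Yamini is living and takes 1/9.
Tarun is living and takes 1/9.
Aarav is living and takes 1/9.
Eshan predeceased; the 1/3 allotted to Eshan's branch passes to Eshan's issue by representation.
The 1/3 is divided into 4 equal shares of 1/12 among Sarita, Jayant, Priya, Ishita.
Sarita predeceased; the 1/12 allotted to Sarita's branch passes to Sarita's issue by representation.
The 1/12 is divided into 3 equal shares of 1/36 among Manoj, Vikram, Bhavna.
Manoj is living and takes 1/36.
Vikram is living and takes 1/36.
Bhavna is living and takes 1/36.
Jayant is living and takes 1/12.
Priya is living and takes 1/12.
Ishita is living and takes 1/12.
Rajiv is living and takes 1/3.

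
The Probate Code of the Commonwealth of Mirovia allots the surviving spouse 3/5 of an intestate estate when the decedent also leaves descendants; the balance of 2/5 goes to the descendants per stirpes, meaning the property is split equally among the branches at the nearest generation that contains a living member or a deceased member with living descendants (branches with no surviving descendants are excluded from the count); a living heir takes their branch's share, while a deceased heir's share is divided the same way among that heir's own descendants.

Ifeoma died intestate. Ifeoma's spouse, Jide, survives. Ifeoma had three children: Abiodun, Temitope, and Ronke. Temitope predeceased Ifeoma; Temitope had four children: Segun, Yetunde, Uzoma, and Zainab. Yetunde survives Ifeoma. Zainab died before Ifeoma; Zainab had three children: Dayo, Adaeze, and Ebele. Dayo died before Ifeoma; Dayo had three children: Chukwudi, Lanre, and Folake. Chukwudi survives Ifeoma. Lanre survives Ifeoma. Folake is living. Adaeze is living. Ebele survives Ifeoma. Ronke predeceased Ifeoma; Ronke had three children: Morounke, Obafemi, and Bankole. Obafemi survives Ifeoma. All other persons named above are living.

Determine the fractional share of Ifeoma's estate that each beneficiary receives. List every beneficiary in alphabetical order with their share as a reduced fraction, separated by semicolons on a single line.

Abiodun 2/15; Adaeze 1/90; Bankole 2/45; Chukwudi 1/270; Ebele 1/90; Folake 1/270; Jide 3/5; Lanre 1/270; Morounke 2/45; Obafemi 2/45; Segun 1/30; Uzoma 1/30; Yetunde 1/30

Jide, as surviving spouse, takes 3/5.
The remaining 2/5 passes to Ifeoma's descendants per stirpes.
The 2/5 is divided into 3 equal shares of 2/15 among Abiodun, Temitope, Ronke.
Abiodun is living and takes 2/15.
Temitope predeceased; the 2/15 allotted to Temitope's branch passes to Temitope's issue by representation.
The 2/15 is divided into 4 equal shares of 1/30 among Segun, Yetunde, Uzoma, Zainab.
Segun is living and takes 1/30.
Yetunde is living and takes 1/30.
Uzoma is living and takes 1/30.
Zainab predeceased; the 1/30 allotted to Zainab's branch passes to Zainab's issue by representation.
The 1/30 is divided into 3 equal shares of 1/90 among Dayo, Adaeze, Ebele.
Dayo predeceased; the 1/90 allotted to Dayo's branch passes to Dayo's issue by representation.
The 1/90 is divided into 3 equal shares of 1/270 among Chukwudi, Lanre, Folake.
Chukwudi is living and takes 1/270.
Lanre is living and takes 1/270.
Folake is living and takes 1/270.
Adaeze is living and takes 1/90.
Ebele is living and takes 1/90.
Ronke predeceased; the 2/15 allotted to Ronke's branch passes to Ronke's issue by representation.
The 2/15 is divided into 3 equal shares of 2/45 among Morounke, Obafemi, Bankole.
Morounke is living and takes 2/45.
Obafemi is living and takes 2/45.
Bankole is living and takes 2/45.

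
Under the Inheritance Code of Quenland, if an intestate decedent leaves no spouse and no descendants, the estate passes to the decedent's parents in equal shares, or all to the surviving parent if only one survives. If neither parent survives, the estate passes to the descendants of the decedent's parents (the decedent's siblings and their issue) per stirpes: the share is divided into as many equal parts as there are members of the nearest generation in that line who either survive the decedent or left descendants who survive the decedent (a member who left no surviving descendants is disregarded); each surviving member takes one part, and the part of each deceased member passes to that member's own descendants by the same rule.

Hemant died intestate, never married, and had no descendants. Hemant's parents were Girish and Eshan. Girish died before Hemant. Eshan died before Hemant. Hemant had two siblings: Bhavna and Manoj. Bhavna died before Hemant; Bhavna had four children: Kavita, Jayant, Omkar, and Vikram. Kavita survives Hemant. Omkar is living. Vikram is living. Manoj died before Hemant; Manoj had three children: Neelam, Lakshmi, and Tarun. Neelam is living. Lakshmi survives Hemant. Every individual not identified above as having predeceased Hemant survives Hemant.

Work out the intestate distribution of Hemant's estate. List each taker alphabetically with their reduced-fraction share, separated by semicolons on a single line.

Jayant 1/8; Kavita 1/8; Lakshmi 1/6; Neelam 1/6; Omkar 1/8; Tarun 1/6; Vikram 1/8

Neither parent survives and there are no descendants, so the estate passes to Hemant's siblings and their issue per stirpes.
The estate is divided into 2 equal shares of 1/2 among Bhavna, Manoj.
Bhavna predeceased; the 1/2 allotted to Bhavna's branch passes to Bhavna's issue by representation.
The 1/2 is divided into 4 equal shares of 1/8 among Kavita, Jayant, Omkar, Vikram.
Kavita is living and takes 1/8.
Jayant is living and takes 1/8.
Omkar is living and takes 1/8.
Vikram is living and takes 1/8.
Manoj predeceased; the 1/2 allotted to Manoj's branch passes to Manoj's issue by representation.
The 1/2 is divided into 3 equal shares of 1/6 among Neelam, Lakshmi, Tarun.
Neelam is living and takes 1/6.
Lakshmi is living and takes 1/6.
Tarun is living and takes 1/6.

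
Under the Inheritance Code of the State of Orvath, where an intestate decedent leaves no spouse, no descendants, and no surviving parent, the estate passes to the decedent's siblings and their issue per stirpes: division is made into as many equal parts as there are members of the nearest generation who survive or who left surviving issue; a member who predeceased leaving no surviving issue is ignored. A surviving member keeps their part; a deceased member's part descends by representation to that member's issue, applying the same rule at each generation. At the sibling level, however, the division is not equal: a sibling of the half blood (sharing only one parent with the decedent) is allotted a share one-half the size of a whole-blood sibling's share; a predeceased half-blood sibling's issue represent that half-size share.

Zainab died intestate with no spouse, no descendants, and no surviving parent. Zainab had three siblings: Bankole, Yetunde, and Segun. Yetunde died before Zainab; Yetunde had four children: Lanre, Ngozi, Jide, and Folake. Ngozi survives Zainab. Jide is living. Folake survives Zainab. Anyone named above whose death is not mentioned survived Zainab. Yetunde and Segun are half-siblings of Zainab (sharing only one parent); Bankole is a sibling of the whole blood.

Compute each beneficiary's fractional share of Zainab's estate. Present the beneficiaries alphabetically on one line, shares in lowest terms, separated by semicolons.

Bankole 1/2; Folake 1/16; Jide 1/16; Lanre 1/16; Ngozi 1/16; Segun 1/4

No spouse, descendants, or parent survives, so the estate passes to Zainab's siblings per stirpes.
Half-blood siblings count for one-half the weight of whole-blood siblings at the initial division.
Dividing 1 in proportion to weights (total weight 2): Bankole (weight 1) → 1/2; Yetunde (weight 1/2) → 1/4; Segun (weight 1/2) → 1/4.
Bankole is living and takes 1/2.
Yetunde predeceased; the 1/4 allotted to Yetunde's branch passes to Yetunde's issue by representation.
The 1/4 is divided into 4 equal shares of 1/16 among Lanre, Ngozi, Jide, Folake.
Lanre is living and takes 1/16.
Ngozi is living and takes 1/16.
Jide is living and takes 1/16.
Folake is living and takes 1/16.
Segun is living and takes 1/4.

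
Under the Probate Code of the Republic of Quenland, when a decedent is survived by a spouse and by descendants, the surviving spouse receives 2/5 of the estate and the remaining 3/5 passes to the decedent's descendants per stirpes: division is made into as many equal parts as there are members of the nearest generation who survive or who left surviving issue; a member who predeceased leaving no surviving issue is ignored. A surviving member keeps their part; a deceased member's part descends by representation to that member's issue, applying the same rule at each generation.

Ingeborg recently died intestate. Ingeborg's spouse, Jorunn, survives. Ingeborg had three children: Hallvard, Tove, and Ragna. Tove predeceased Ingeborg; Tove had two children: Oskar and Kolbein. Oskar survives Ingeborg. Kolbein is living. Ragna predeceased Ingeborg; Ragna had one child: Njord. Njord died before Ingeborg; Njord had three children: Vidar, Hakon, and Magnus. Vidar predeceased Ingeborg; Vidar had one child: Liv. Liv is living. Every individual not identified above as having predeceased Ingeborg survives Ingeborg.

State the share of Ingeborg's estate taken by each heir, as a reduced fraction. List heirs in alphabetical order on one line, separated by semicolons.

Jorunn, as surviving spouse, takes 2/5.
The remaining 3/5 passes to Ingeborg's descendants per stirpes.
The 3/5 is divided into 3 equal shares of 1/5 among Hallvard, Tove, Ragna.
Hallvard is living and takes 1/5.
Tove predeceased; the 1/5 allotted to Tove's branch passes to Tove's issue by representation.
The 1/5 is divided into 2 equal shares of 1/10 among Oskar, Kolbein.
Oskar is living and takes 1/10.
Kolbein is living and takes 1/10.
Ragna predeceased; the 1/5 allotted to Ragna's branch passes to Ragna's issue by representation.
Njord's line is the sole branch at this level, so the full 1/5 passes to Njord's issue by representation.
The 1/5 is divided into 3 equal shares of 1/15 among Vidar, Hakon, Magnus.
Vidar predeceased; the 1/15 allotted to Vidar's branch passes to Vidar's issue by representation.
Liv is the sole taker at this level and receives the full 1/15.
Hakon is living and takes 1/15.
Magnus is living and takes 1/15.

Hakon 1/15; Hallvard 1/5; Jorunn 2/5; Kolbein 1/10; Liv 1/15; Magnus 1/15; Oskar 1/10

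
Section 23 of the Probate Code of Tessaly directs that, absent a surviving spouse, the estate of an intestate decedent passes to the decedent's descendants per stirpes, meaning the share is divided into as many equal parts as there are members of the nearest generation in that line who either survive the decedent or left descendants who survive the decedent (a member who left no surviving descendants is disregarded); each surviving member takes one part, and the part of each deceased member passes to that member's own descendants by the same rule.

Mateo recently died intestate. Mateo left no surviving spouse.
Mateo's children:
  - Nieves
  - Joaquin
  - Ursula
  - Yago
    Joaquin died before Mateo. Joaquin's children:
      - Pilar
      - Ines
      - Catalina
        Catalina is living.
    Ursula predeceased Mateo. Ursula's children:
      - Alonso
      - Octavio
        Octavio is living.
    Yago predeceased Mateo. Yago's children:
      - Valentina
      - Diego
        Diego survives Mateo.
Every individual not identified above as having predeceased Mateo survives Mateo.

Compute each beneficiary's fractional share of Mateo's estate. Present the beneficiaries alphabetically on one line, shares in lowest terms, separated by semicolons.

There is no surviving spouse, so the entire estate passes to Mateo's descendants per stirpes.
The estate is divided into 4 equal shares of 1/4 among Nieves, Joaquin, Ursula, Yago.
Nieves is living and takes 1/4.
Joaquin predeceased; the 1/4 allotted to Joaquin's branch passes to Joaquin's issue by representation.
The 1/4 is divided into 3 equal shares of 1/12 among Pilar, Ines, Catalina.
Pilar is living and takes 1/12.
Ines is living and takes 1/12.
Catalina is living and takes 1/12.
Ursula predeceased; the 1/4 allotted to Ursula's branch passes to Ursula's issue by representation.
The 1/4 is divided into 2 equal shares of 1/8 among Alonso, Octavio.
Alonso is living and takes 1/8.
Octavio is living and takes 1/8.
Yago predeceased; the 1/4 allotted to Yago's branch passes to Yago's issue by representation.
The 1/4 is divided into 2 equal shares of 1/8 among Valentina, Diego.
Valentina is living and takes 1/8.
Diego is living and takes 1/8.

Alonso 1/8; Catalina 1/12; Diego 1/8; Ines 1/12; Nieves 1/4; Octavio 1/8; Pilar 1/12; Valentina 1/8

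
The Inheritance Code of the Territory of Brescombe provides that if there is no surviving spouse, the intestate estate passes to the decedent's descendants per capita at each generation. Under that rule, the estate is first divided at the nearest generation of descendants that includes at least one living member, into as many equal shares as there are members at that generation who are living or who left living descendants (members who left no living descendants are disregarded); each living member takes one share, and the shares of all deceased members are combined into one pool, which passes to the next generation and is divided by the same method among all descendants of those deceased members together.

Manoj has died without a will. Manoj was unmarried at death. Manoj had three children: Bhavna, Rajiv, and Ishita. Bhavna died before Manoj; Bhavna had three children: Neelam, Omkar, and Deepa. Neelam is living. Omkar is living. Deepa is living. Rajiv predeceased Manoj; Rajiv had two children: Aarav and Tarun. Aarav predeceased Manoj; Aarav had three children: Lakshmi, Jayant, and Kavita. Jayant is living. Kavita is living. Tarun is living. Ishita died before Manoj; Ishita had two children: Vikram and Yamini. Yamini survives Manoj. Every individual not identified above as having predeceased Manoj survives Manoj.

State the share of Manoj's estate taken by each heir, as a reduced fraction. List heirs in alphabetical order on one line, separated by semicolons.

Deepa 1/7; Jayant 1/21; Kavita 1/21; Lakshmi 1/21; Neelam 1/7; Omkar 1/7; Tarun 1/7; Vikram 1/7; Yamini 1/7

There is no surviving spouse, so the entire estate passes to Manoj's descendants per capita at each generation.
No one at generation 1 (Bhavna, Rajiv, Ishita) is living; moving to the next generation.
At generation 2 (Neelam, Omkar, Deepa, Aarav, Tarun, Vikram, Yamini) there are 7 shares of (1)/7 = 1/7 each.
Living: Neelam, Omkar, Deepa, Tarun, Vikram, and Yamini — each takes 1/7.
Deceased: Aarav. That 1/7 share is carried to generation 3.
At generation 3 (Lakshmi, Jayant, Kavita) there are 3 shares of (1/7)/3 = 1/21 each.
Living: Lakshmi, Jayant, and Kavita — each takes 1/21.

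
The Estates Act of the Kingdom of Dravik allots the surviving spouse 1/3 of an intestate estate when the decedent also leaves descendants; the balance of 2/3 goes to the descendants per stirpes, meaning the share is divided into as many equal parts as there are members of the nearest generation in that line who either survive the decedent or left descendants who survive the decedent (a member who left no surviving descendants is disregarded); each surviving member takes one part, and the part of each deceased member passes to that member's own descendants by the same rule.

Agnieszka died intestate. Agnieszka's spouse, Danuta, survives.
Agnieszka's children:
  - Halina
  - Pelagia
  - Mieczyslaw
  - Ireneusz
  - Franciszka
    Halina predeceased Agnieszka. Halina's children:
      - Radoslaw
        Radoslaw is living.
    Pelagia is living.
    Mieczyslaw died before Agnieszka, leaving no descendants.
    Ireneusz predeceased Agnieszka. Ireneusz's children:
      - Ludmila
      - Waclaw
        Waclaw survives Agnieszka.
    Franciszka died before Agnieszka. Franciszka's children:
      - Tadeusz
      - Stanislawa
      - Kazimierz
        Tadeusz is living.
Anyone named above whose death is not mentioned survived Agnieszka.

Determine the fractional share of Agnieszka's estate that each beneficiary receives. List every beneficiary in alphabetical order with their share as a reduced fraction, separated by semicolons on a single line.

Danuta 1/3; Kazimierz 1/18; Ludmila 1/12; Pelagia 1/6; Radoslaw 1/6; Stanislawa 1/18; Tadeusz 1/18; Waclaw 1/12

Danuta, as surviving spouse, takes 1/3.
The remaining 2/3 passes to Agnieszka's descendants per stirpes.
Mieczyslaw left no surviving issue, so that branch lapses and is disregarded.
The 2/3 is divided into 4 equal shares of 1/6 among Halina, Pelagia, Ireneusz, Franciszka.
Halina predeceased; the 1/6 allotted to Halina's branch passes to Halina's issue by representation.
Radoslaw is the sole taker at this level and receives the full 1/6.
Pelagia is living and takes 1/6.
Ireneusz predeceased; the 1/6 allotted to Ireneusz's branch passes to Ireneusz's issue by representation.
The 1/6 is divided into 2 equal shares of 1/12 among Ludmila, Waclaw.
Ludmila is living and takes 1/12.
Waclaw is living and takes 1/12.
Franciszka predeceased; the 1/6 allotted to Franciszka's branch passes to Franciszka's issue by representation.
The 1/6 is divided into 3 equal shares of 1/18 among Tadeusz, Stanislawa, Kazimierz.
Tadeusz is living and takes 1/18.
Stanislawa is living and takes 1/18.
Kazimierz is living and takes 1/18.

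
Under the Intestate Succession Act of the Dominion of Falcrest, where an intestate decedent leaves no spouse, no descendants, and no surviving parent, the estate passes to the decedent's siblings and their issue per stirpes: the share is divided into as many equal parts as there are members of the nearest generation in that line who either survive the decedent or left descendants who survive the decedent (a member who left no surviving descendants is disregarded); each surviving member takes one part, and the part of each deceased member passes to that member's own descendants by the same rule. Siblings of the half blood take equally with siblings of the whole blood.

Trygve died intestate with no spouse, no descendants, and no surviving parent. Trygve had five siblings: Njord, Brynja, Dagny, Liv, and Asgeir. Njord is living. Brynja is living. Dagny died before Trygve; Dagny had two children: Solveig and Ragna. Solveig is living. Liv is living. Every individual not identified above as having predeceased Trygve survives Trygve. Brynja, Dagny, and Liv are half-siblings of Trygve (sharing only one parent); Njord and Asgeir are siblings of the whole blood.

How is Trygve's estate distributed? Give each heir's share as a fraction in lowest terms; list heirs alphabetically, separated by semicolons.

No spouse, descendants, or parent survives, so the estate passes to Trygve's siblings per stirpes.
Half-blood and whole-blood siblings take equally under the stated rule.
The estate is divided into 5 equal shares of 1/5 among Njord, Brynja, Dagny, Liv, Asgeir.
Njord is living and takes 1/5.
Brynja is living and takes 1/5.
Dagny predeceased; the 1/5 allotted to Dagny's branch passes to Dagny's issue by representation.
The 1/5 is divided into 2 equal shares of 1/10 among Solveig, Ragna.
Solveig is living and takes 1/10.
Ragna is living and takes 1/10.
Liv is living and takes 1/5.
Asgeir is living and takes 1/5.

Asgeir 1/5; Brynja 1/5; Liv 1/5; Njord 1/5; Ragna 1/10; Solveig 1/10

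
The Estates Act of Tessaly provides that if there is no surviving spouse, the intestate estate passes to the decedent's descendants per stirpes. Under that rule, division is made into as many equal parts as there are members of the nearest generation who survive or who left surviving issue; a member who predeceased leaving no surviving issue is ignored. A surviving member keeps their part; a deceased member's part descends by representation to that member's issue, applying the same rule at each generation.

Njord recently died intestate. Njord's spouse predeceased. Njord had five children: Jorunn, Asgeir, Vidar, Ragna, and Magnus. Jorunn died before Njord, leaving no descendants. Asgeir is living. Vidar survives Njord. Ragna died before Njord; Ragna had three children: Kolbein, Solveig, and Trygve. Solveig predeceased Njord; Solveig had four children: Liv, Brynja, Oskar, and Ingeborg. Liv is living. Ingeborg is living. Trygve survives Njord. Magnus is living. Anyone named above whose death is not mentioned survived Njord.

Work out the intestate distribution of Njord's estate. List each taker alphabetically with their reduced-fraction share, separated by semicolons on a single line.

Asgeir 1/4; Brynja 1/48; Ingeborg 1/48; Kolbein 1/12; Liv 1/48; Magnus 1/4; Oskar 1/48; Trygve 1/12; Vidar 1/4

There is no surviving spouse, so the entire estate passes to Njord's descendants per stirpes.
Jorunn left no surviving issue, so that branch lapses and is disregarded.
The estate is divided into 4 equal shares of 1/4 among Asgeir, Vidar, Ragna, Magnus.
Asgeir is living and takes 1/4.
Vidar is living and takes 1/4.
Ragna predeceased; the 1/4 allotted to Ragna's branch passes to Ragna's issue by representation.
The 1/4 is divided into 3 equal shares of 1/12 among Kolbein, Solveig, Trygve.
Kolbein is living and takes 1/12.
Solveig predeceased; the 1/12 allotted to Solveig's branch passes to Solveig's issue by representation.
The 1/12 is divided into 4 equal shares of 1/48 among Liv, Brynja, Oskar, Ingeborg.
Liv is living and takes 1/48.
Brynja is living and takes 1/48.
Oskar is living and takes 1/48.
Ingeborg is living and takes 1/48.
Trygve is living and takes 1/12.
Magnus is living and takes 1/4.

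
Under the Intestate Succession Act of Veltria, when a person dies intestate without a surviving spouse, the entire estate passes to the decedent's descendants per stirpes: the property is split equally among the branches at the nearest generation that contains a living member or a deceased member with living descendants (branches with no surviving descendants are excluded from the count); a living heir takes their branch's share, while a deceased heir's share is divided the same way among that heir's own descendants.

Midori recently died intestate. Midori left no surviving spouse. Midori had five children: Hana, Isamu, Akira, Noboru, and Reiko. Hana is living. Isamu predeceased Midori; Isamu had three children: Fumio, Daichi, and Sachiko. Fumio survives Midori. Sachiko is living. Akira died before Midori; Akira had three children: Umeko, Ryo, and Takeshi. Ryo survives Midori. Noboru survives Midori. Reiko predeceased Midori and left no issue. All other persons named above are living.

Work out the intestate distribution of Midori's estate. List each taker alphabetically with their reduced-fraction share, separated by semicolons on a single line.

There is no surviving spouse, so the entire estate passes to Midori's descendants per stirpes.
Reiko left no surviving issue, so that branch lapses and is disregarded.
The estate is divided into 4 equal shares of 1/4 among Hana, Isamu, Akira, Noboru.
Hana is living and takes 1/4.
Isamu predeceased; the 1/4 allotted to Isamu's branch passes to Isamu's issue by representation.
The 1/4 is divided into 3 equal shares of 1/12 among Fumio, Daichi, Sachiko.
Fumio is living and takes 1/12.
Daichi is living and takes 1/12.
Sachiko is living and takes 1/12.
Akira predeceased; the 1/4 allotted to Akira's branch passes to Akira's issue by representation.
The 1/4 is divided into 3 equal shares of 1/12 among Umeko, Ryo, Takeshi.
Umeko is living and takes 1/12.
Ryo is living and takes 1/12.
Takeshi is living and takes 1/12.
Noboru is living and takes 1/4.

Daichi 1/12; Fumio 1/12; Hana 1/4; Noboru 1/4; Ryo 1/12; Sachiko 1/12; Takeshi 1/12; Umeko 1/12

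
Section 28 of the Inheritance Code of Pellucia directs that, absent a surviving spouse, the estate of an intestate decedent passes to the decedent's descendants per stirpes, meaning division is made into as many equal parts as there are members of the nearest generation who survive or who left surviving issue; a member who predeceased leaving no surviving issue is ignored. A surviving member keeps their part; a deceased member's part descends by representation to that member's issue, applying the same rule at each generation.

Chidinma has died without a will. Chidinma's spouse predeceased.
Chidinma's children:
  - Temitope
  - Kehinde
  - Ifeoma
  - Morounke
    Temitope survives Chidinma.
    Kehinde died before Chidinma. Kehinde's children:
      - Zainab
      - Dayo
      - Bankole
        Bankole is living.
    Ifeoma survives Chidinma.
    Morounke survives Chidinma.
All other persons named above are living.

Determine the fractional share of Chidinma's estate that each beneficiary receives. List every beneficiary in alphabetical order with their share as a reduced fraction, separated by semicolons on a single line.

Bankole 1/12; Dayo 1/12; Ifeoma 1/4; Morounke 1/4; Temitope 1/4; Zainab 1/12

There is no surviving spouse, so the entire estate passes to Chidinma's descendants per stirpes.
The estate is divided into 4 equal shares of 1/4 among Temitope, Kehinde, Ifeoma, Morounke.
Temitope is living and takes 1/4.
Kehinde predeceased; the 1/4 allotted to Kehinde's branch passes to Kehinde's issue by representation.
The 1/4 is divided into 3 equal shares of 1/12 among Zainab, Dayo, Bankole.
Zainab is living and takes 1/12.
Dayo is living and takes 1/12.
Bankole is living and takes 1/12.
Ifeoma is living and takes 1/4.
Morounke is living and takes 1/4.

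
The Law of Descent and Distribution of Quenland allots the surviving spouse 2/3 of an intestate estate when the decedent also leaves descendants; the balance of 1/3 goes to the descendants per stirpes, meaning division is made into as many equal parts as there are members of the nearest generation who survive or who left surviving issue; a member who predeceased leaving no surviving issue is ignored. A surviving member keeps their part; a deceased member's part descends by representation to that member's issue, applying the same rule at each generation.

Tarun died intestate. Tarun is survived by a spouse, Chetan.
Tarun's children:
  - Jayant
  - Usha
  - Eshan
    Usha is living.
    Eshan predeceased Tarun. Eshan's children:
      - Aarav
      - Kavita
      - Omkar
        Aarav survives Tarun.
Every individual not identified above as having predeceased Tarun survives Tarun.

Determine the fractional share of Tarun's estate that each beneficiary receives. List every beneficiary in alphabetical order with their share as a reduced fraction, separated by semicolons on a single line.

Chetan, as surviving spouse, takes 2/3.
The remaining 1/3 passes to Tarun's descendants per stirpes.
The 1/3 is divided into 3 equal shares of 1/9 among Jayant, Usha, Eshan.
Jayant is living and takes 1/9.
Usha is living and takes 1/9.
Eshan predeceased; the 1/9 allotted to Eshan's branch passes to Eshan's issue by representation.
The 1/9 is divided into 3 equal shares of 1/27 among Aarav, Kavita, Omkar.
Aarav is living and takes 1/27.
Kavita is living and takes 1/27.
Omkar is living and takes 1/27.

Aarav 1/27; Chetan 2/3; Jayant 1/9; Kavita 1/27; Omkar 1/27; Usha 1/9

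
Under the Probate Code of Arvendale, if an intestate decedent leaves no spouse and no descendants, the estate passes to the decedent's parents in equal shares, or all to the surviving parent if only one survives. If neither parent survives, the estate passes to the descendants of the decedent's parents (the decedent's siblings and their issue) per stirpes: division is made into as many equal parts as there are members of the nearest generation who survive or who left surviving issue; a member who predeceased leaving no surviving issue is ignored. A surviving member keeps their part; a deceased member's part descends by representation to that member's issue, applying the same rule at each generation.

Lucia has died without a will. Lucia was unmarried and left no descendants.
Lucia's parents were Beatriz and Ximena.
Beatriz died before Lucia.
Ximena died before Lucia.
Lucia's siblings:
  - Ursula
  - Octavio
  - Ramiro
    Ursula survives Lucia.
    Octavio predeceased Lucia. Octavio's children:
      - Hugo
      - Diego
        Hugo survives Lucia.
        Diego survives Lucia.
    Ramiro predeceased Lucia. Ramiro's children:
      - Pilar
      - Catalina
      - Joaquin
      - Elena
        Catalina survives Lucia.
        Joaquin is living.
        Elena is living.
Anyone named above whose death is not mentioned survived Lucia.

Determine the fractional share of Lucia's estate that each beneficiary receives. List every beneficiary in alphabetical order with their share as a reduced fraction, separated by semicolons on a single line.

Neither parent survives and there are no descendants, so the estate passes to Lucia's siblings and their issue per stirpes.
The estate is divided into 3 equal shares of 1/3 among Ursula, Octavio, Ramiro.
Ursula is living and takes 1/3.
Octavio predeceased; the 1/3 allotted to Octavio's branch passes to Octavio's issue by representation.
The 1/3 is divided into 2 equal shares of 1/6 among Hugo, Diego.
Hugo is living and takes 1/6.
Diego is living and takes 1/6.
Ramiro predeceased; the 1/3 allotted to Ramiro's branch passes to Ramiro's issue by representation.
The 1/3 is divided into 4 equal shares of 1/12 among Pilar, Catalina, Joaquin, Elena.
Pilar is living and takes 1/12.
Catalina is living and takes 1/12.
Joaquin is living and takes 1/12.
Elena is living and takes 1/12.

Catalina 1/12; Diego 1/6; Elena 1/12; Hugo 1/6; Joaquin 1/12; Pilar 1/12; Ursula 1/3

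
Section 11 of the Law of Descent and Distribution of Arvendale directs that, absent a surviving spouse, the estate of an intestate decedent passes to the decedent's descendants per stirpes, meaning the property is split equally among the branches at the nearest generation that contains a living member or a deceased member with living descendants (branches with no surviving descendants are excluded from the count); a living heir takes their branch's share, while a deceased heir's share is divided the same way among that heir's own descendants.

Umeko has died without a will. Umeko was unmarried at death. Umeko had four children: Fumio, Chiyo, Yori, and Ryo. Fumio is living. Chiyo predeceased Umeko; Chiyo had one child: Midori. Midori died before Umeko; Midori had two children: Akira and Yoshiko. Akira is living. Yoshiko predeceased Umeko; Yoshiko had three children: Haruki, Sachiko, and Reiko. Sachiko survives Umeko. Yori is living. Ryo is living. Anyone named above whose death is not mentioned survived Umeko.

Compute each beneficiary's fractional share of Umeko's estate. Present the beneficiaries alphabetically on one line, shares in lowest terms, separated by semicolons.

There is no surviving spouse, so the entire estate passes to Umeko's descendants per stirpes.
The estate is divided into 4 equal shares of 1/4 among Fumio, Chiyo, Yori, Ryo.
Fumio is living and takes 1/4.
Chiyo predeceased; the 1/4 allotted to Chiyo's branch passes to Chiyo's issue by representation.
Midori's line is the sole branch at this level, so the full 1/4 passes to Midori's issue by representation.
The 1/4 is divided into 2 equal shares of 1/8 among Akira, Yoshiko.
Akira is living and takes 1/8.
Yoshiko predeceased; the 1/8 allotted to Yoshiko's branch passes to Yoshiko's issue by representation.
The 1/8 is divided into 3 equal shares of 1/24 among Haruki, Sachiko, Reiko.
Haruki is living and takes 1/24.
Sachiko is living and takes 1/24.
Reiko is living and takes 1/24.
Yori is living and takes 1/4.
Ryo is living and takes 1/4.

Akira 1/8; Fumio 1/4; Haruki 1/24; Reiko 1/24; Ryo 1/4; Sachiko 1/24; Yori 1/4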